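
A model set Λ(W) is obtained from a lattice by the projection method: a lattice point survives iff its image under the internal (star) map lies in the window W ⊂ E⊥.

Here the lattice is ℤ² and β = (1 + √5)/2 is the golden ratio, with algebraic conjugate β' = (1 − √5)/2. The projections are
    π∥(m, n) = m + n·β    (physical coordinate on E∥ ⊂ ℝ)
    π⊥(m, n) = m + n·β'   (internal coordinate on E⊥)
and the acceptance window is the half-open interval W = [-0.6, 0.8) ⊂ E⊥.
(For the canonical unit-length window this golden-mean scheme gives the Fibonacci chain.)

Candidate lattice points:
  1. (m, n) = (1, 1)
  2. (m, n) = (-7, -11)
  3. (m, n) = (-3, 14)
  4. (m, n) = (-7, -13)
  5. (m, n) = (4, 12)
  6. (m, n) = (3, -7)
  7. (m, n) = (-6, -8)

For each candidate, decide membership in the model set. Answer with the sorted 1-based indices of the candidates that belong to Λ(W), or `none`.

Numerically β ≈ 1.618034 and β' = −1/β ≈ -0.618034.
[1] lift (1,1): star map gives 0.381966; window check -0.6 ≤ 0.381966 < 0.8 is true → IN Λ
[2] lift (-7,-11): star map gives -0.201626; window check -0.6 ≤ -0.201626 < 0.8 is true → IN Λ
[3] lift (-3,14): star map gives -11.652476; window check -0.6 ≤ -11.652476 < 0.8 is false → out
[4] lift (-7,-13): star map gives 1.034442; window check -0.6 ≤ 1.034442 < 0.8 is false → out
[5] lift (4,12): star map gives -3.416408; window check -0.6 ≤ -3.416408 < 0.8 is false → out
[6] lift (3,-7): star map gives 7.326238; window check -0.6 ≤ 7.326238 < 0.8 is false → out
[7] lift (-6,-8): star map gives -1.055728; window check -0.6 ≤ -1.055728 < 0.8 is false → out

1, 2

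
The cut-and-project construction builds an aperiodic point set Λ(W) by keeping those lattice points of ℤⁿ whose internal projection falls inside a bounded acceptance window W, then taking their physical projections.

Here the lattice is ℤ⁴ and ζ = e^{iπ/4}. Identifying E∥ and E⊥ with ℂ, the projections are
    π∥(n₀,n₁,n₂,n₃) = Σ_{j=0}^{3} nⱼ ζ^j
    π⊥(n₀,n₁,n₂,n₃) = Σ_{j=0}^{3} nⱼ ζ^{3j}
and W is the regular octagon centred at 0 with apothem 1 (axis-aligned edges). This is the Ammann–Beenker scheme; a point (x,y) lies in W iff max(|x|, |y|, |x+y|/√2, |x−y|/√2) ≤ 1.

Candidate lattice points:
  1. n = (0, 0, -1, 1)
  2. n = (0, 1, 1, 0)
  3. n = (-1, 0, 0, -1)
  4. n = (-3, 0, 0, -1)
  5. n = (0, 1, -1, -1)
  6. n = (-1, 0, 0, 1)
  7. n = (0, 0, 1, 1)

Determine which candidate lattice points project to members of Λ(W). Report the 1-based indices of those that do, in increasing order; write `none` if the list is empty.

2, 6, 7

With ζ = e^{iπ/4} the internal vectors are ζ^0,ζ^3,ζ^6,ζ^9.
candidate 1: n = (0, 0, -1, 1) → π⊥ ≈ (+0.70711, +1.70711); max(|x|,|y|,|x±y|/√2) = 1.70711 > 1 ⇒ ∉ W
candidate 2: n = (0, 1, 1, 0) → π⊥ ≈ (-0.70711, -0.29289); max(|x|,|y|,|x±y|/√2) = 0.70711 ≤ 1 ⇒ ∈ W
candidate 3: n = (-1, 0, 0, -1) → π⊥ ≈ (-1.70711, -0.70711); max(|x|,|y|,|x±y|/√2) = 1.70711 > 1 ⇒ ∉ W
candidate 4: n = (-3, 0, 0, -1) → π⊥ ≈ (-3.70711, -0.70711); max(|x|,|y|,|x±y|/√2) = 3.70711 > 1 ⇒ ∉ W
candidate 5: n = (0, 1, -1, -1) → π⊥ ≈ (-1.41421, +1.00000); max(|x|,|y|,|x±y|/√2) = 1.70711 > 1 ⇒ ∉ W
candidate 6: n = (-1, 0, 0, 1) → π⊥ ≈ (-0.29289, +0.70711); max(|x|,|y|,|x±y|/√2) = 0.70711 ≤ 1 ⇒ ∈ W
candidate 7: n = (0, 0, 1, 1) → π⊥ ≈ (+0.70711, -0.29289); max(|x|,|y|,|x±y|/√2) = 0.70711 ≤ 1 ⇒ ∈ W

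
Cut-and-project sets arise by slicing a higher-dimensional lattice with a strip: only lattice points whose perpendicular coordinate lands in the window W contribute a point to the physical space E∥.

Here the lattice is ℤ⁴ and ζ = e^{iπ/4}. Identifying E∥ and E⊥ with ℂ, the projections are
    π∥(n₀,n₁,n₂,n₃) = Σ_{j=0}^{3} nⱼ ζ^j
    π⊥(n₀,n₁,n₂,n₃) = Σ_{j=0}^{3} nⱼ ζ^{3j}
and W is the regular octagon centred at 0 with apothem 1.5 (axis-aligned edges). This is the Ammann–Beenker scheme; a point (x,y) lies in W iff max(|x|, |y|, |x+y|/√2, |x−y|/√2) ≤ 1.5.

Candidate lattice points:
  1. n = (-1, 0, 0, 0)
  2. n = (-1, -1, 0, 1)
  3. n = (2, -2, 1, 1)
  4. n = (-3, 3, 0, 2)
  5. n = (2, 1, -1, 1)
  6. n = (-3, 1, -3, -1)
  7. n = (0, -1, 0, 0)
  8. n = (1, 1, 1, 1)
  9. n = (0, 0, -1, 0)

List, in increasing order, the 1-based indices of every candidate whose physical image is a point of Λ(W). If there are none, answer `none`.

Internal map: ζ^{3j} for j=0..3 gives (1,0), (−√2/2,√2/2), (0,−1), (√2/2,√2/2).
candidate 1: n = (-1, 0, 0, 0) → π⊥ ≈ (-1.00000, +0.00000); max(|x|,|y|,|x±y|/√2) = 1.00000 ≤ 1.5 ⇒ ∈ W
candidate 2: n = (-1, -1, 0, 1) → π⊥ ≈ (+0.41421, +0.00000); max(|x|,|y|,|x±y|/√2) = 0.41421 ≤ 1.5 ⇒ ∈ W
candidate 3: n = (2, -2, 1, 1) → π⊥ ≈ (+4.12132, -1.70711); max(|x|,|y|,|x±y|/√2) = 4.12132 > 1.5 ⇒ ∉ W
candidate 4: n = (-3, 3, 0, 2) → π⊥ ≈ (-3.70711, +3.53553); max(|x|,|y|,|x±y|/√2) = 5.12132 > 1.5 ⇒ ∉ W
candidate 5: n = (2, 1, -1, 1) → π⊥ ≈ (+2.00000, +2.41421); max(|x|,|y|,|x±y|/√2) = 3.12132 > 1.5 ⇒ ∉ W
candidate 6: n = (-3, 1, -3, -1) → π⊥ ≈ (-4.41421, +3.00000); max(|x|,|y|,|x±y|/√2) = 5.24264 > 1.5 ⇒ ∉ W
candidate 7: n = (0, -1, 0, 0) → π⊥ ≈ (+0.70711, -0.70711); max(|x|,|y|,|x±y|/√2) = 1.00000 ≤ 1.5 ⇒ ∈ W
candidate 8: n = (1, 1, 1, 1) → π⊥ ≈ (+1.00000, +0.41421); max(|x|,|y|,|x±y|/√2) = 1.00000 ≤ 1.5 ⇒ ∈ W
candidate 9: n = (0, 0, -1, 0) → π⊥ ≈ (+0.00000, +1.00000); max(|x|,|y|,|x±y|/√2) = 1.00000 ≤ 1.5 ⇒ ∈ W

1, 2, 7, 8, 9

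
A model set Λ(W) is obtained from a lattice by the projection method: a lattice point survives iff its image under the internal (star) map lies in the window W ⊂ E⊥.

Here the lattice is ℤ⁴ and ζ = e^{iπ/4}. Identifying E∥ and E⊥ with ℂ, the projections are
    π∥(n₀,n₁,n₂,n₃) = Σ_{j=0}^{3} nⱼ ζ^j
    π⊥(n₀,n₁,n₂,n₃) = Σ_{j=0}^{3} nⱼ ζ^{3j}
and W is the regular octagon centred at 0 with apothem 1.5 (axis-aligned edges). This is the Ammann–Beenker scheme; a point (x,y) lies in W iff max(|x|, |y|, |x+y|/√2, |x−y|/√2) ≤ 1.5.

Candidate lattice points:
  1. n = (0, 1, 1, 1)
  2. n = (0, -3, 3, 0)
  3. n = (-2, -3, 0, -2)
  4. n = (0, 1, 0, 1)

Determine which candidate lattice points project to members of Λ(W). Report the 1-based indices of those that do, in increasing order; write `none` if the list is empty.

1, 4

π⊥(n) = n₀ + n₁ζ³ + n₂ζ⁶ + n₃ζ⁹ where ζ = e^{iπ/4}.
candidate 1: n = (0, 1, 1, 1) → π⊥ ≈ (+0.0000, +0.4142); max(|x|,|y|,|x±y|/√2) = 0.4142 ≤ 1.5 ⇒ ∈ W
candidate 2: n = (0, -3, 3, 0) → π⊥ ≈ (+2.1213, -5.1213); max(|x|,|y|,|x±y|/√2) = 5.1213 > 1.5 ⇒ ∉ W
candidate 3: n = (-2, -3, 0, -2) → π⊥ ≈ (-1.2929, -3.5355); max(|x|,|y|,|x±y|/√2) = 3.5355 > 1.5 ⇒ ∉ W
candidate 4: n = (0, 1, 0, 1) → π⊥ ≈ (+0.0000, +1.4142); max(|x|,|y|,|x±y|/√2) = 1.4142 ≤ 1.5 ⇒ ∈ W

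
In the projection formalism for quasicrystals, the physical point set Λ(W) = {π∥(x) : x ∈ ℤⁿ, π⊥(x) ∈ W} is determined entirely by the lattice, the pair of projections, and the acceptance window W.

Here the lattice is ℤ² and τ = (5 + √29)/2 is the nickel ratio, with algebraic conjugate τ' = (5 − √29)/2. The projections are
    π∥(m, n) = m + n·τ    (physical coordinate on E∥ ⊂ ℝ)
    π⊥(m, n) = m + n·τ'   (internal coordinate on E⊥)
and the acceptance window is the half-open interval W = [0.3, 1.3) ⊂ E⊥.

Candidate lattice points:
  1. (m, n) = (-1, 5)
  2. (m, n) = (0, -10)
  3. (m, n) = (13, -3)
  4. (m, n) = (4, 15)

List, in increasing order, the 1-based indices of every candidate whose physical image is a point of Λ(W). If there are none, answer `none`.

4

τ' = (5−√29)/2 ≈ -0.1926.
candidate 1: (m,n)=(-1,5) → π∥ = -1+5·τ ≈ 24.9629, π⊥ = -1+5·τ' ≈ -1.9629 ∉ [0.3, 1.3) ⇒ out
candidate 2: (m,n)=(0,-10) → π∥ = 0-10·τ ≈ -51.9258, π⊥ = 0-10·τ' ≈ 1.9258 ∉ [0.3, 1.3) ⇒ out
candidate 3: (m,n)=(13,-3) → π∥ = 13-3·τ ≈ -2.5777, π⊥ = 13-3·τ' ≈ 13.5777 ∉ [0.3, 1.3) ⇒ out
candidate 4: (m,n)=(4,15) → π∥ = 4+15·τ ≈ 81.8887, π⊥ = 4+15·τ' ≈ 1.1113 ∈ [0.3, 1.3) ⇒ IN Λ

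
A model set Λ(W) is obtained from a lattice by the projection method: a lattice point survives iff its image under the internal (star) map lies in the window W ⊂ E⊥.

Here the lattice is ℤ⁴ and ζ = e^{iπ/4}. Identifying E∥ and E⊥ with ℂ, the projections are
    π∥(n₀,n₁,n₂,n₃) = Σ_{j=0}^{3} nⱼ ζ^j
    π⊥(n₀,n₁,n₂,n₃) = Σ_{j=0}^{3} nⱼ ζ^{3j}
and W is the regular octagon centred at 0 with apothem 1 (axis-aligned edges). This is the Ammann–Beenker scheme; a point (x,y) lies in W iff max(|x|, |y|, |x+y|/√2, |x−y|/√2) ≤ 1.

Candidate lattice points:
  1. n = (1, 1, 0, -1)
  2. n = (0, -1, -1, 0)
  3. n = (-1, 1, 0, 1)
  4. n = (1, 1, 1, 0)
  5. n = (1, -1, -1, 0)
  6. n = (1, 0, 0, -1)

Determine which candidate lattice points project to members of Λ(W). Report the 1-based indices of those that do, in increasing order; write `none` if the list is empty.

With ζ = e^{iπ/4} the internal vectors are ζ^0,ζ^3,ζ^6,ζ^9.
#1 (1, 1, 0, -1): internal (-0.4142, 0.0000); octagon support 0.4142 vs apothem 1 → ∈ W
#2 (0, -1, -1, 0): internal (0.7071, 0.2929); octagon support 0.7071 vs apothem 1 → ∈ W
#3 (-1, 1, 0, 1): internal (-1.0000, 1.4142); octagon support 1.7071 vs apothem 1 → ∉ W
#4 (1, 1, 1, 0): internal (0.2929, -0.2929); octagon support 0.4142 vs apothem 1 → ∈ W
#5 (1, -1, -1, 0): internal (1.7071, 0.2929); octagon support 1.7071 vs apothem 1 → ∉ W
#6 (1, 0, 0, -1): internal (0.2929, -0.7071); octagon support 0.7071 vs apothem 1 → ∈ W

1, 2, 4, 6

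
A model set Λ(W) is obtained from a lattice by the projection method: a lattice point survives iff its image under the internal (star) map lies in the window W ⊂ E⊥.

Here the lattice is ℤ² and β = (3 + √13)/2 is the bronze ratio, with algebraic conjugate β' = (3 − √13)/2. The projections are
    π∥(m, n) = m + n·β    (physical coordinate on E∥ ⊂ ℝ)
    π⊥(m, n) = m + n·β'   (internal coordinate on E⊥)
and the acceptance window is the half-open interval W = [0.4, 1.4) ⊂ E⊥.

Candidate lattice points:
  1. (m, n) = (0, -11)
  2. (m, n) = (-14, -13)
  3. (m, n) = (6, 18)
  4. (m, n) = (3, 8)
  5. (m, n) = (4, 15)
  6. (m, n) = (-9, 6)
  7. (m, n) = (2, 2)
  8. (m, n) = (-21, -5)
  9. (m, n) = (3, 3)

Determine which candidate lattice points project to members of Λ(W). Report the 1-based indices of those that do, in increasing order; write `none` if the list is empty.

3, 4, 7

Compute β' = (3−√13)/2 = -0.3028, so π⊥(m,n) = m -0.3028·n.
#1 (0,-11): internal coord 0 + (-11)·β' = +3.3305; +3.3305 ∉ [0.4, 1.4) → out
#2 (-14,-13): internal coord -14 + (-13)·β' = -10.0639; -10.0639 ∉ [0.4, 1.4) → out
#3 (6,18): internal coord 6 + (18)·β' = +0.5500; +0.5500 ∈ [0.4, 1.4) → IN Λ
#4 (3,8): internal coord 3 + (8)·β' = +0.5778; +0.5778 ∈ [0.4, 1.4) → IN Λ
#5 (4,15): internal coord 4 + (15)·β' = -0.5416; -0.5416 ∉ [0.4, 1.4) → out
#6 (-9,6): internal coord -9 + (6)·β' = -10.8167; -10.8167 ∉ [0.4, 1.4) → out
#7 (2,2): internal coord 2 + (2)·β' = +1.3944; +1.3944 ∈ [0.4, 1.4) → IN Λ
#8 (-21,-5): internal coord -21 + (-5)·β' = -19.4861; -19.4861 ∉ [0.4, 1.4) → out
#9 (3,3): internal coord 3 + (3)·β' = +2.0917; +2.0917 ∉ [0.4, 1.4) → out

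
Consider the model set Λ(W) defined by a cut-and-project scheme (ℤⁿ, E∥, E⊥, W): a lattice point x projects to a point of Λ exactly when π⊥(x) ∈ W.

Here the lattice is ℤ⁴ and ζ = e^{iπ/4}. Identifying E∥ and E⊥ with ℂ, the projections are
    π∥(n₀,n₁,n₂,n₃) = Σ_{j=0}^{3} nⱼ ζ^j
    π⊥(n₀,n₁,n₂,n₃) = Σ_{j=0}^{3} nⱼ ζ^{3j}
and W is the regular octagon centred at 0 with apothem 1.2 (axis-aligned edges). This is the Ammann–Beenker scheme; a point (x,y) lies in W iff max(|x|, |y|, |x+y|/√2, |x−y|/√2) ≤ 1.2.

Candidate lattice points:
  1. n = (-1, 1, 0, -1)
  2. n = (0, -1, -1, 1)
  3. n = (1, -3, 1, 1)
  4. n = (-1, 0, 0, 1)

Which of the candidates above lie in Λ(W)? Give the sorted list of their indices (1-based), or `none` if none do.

Internal map: ζ^{3j} for j=0..3 gives (1,0), (−√2/2,√2/2), (0,−1), (√2/2,√2/2).
#1 (-1, 1, 0, -1): internal (-2.414214, 0.000000); octagon support 2.414214 vs apothem 1.2 → ∉ W
#2 (0, -1, -1, 1): internal (1.414214, 1.000000); octagon support 1.707107 vs apothem 1.2 → ∉ W
#3 (1, -3, 1, 1): internal (3.828427, -2.414214); octagon support 4.414214 vs apothem 1.2 → ∉ W
#4 (-1, 0, 0, 1): internal (-0.292893, 0.707107); octagon support 0.707107 vs apothem 1.2 → ∈ W

4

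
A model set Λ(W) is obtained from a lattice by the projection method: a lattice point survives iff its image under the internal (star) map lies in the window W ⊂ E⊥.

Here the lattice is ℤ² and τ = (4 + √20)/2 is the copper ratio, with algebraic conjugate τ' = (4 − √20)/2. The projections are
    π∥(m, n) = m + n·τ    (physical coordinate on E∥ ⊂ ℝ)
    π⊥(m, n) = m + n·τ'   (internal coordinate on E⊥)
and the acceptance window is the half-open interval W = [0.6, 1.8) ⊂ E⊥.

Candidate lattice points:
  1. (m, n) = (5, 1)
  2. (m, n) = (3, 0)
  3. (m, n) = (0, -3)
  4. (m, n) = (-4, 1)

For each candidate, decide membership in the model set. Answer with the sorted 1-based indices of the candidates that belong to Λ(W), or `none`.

3

Compute τ' = (4−√20)/2 = -0.2361, so π⊥(m,n) = m -0.2361·n.
#1 (5,1): internal coord 5 + (1)·τ' = +4.7639; +4.7639 ∉ [0.6, 1.8) → out
#2 (3,0): internal coord 3 + (0)·τ' = +3.0000; +3.0000 ∉ [0.6, 1.8) → out
#3 (0,-3): internal coord 0 + (-3)·τ' = +0.7082; +0.7082 ∈ [0.6, 1.8) → IN Λ
#4 (-4,1): internal coord -4 + (1)·τ' = -4.2361; -4.2361 ∉ [0.6, 1.8) → out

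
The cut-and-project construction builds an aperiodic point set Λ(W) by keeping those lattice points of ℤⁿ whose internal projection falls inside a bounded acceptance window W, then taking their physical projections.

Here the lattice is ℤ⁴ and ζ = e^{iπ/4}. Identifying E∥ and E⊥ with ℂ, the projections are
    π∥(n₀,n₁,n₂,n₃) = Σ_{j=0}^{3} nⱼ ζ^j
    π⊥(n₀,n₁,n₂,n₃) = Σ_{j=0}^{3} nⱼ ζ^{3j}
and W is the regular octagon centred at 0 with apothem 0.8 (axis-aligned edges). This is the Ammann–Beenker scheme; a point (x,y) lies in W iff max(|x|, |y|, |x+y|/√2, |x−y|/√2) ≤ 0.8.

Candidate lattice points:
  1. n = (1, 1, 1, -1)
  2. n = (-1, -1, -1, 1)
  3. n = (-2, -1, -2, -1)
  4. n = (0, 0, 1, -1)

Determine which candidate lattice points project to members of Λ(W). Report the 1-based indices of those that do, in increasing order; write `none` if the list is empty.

none

Internal map: ζ^{3j} for j=0..3 gives (1,0), (−√2/2,√2/2), (0,−1), (√2/2,√2/2).
#1 (1, 1, 1, -1): internal (-0.414214, -1.000000); octagon support 1.000000 vs apothem 0.8 → ∉ W
#2 (-1, -1, -1, 1): internal (0.414214, 1.000000); octagon support 1.000000 vs apothem 0.8 → ∉ W
#3 (-2, -1, -2, -1): internal (-2.000000, 0.585786); octagon support 2.000000 vs apothem 0.8 → ∉ W
#4 (0, 0, 1, -1): internal (-0.707107, -1.707107); octagon support 1.707107 vs apothem 0.8 → ∉ W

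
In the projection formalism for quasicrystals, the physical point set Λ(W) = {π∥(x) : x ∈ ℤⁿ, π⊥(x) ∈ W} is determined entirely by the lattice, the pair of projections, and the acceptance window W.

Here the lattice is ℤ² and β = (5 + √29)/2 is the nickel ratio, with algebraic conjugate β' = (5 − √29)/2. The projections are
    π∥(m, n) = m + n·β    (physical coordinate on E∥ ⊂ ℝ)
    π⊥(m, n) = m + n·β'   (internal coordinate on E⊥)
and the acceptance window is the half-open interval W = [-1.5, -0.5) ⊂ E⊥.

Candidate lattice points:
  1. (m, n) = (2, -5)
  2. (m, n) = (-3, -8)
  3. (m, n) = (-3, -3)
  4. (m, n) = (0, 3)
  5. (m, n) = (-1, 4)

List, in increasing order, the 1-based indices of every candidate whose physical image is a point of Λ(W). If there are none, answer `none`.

2, 4

β' = (5−√29)/2 ≈ -0.192582.
[1] lift (2,-5): star map gives 2.962912; window check -1.5 ≤ 2.962912 < -0.5 is false → out
[2] lift (-3,-8): star map gives -1.459341; window check -1.5 ≤ -1.459341 < -0.5 is true → IN Λ
[3] lift (-3,-3): star map gives -2.422253; window check -1.5 ≤ -2.422253 < -0.5 is false → out
[4] lift (0,3): star map gives -0.577747; window check -1.5 ≤ -0.577747 < -0.5 is true → IN Λ
[5] lift (-1,4): star map gives -1.770330; window check -1.5 ≤ -1.770330 < -0.5 is false → out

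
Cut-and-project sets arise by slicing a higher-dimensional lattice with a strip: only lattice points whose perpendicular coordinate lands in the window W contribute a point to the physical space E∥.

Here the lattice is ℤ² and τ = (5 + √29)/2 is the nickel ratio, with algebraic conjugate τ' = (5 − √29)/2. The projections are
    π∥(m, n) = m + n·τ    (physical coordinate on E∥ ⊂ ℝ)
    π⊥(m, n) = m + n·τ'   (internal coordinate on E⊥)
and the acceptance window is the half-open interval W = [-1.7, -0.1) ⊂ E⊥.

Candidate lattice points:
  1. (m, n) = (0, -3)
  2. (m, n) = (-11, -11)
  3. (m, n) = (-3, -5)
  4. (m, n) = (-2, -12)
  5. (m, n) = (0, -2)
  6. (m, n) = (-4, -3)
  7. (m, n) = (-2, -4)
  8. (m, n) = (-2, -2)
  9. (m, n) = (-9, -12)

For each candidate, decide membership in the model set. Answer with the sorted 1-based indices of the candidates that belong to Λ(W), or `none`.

7, 8

Compute τ' = (5−√29)/2 = -0.1926, so π⊥(m,n) = m -0.1926·n.
[1] lift (0,-3): star map gives 0.5777; window check -1.7 ≤ 0.5777 < -0.1 is false → out
[2] lift (-11,-11): star map gives -8.8816; window check -1.7 ≤ -8.8816 < -0.1 is false → out
[3] lift (-3,-5): star map gives -2.0371; window check -1.7 ≤ -2.0371 < -0.1 is false → out
[4] lift (-2,-12): star map gives 0.3110; window check -1.7 ≤ 0.3110 < -0.1 is false → out
[5] lift (0,-2): star map gives 0.3852; window check -1.7 ≤ 0.3852 < -0.1 is false → out
[6] lift (-4,-3): star map gives -3.4223; window check -1.7 ≤ -3.4223 < -0.1 is false → out
[7] lift (-2,-4): star map gives -1.2297; window check -1.7 ≤ -1.2297 < -0.1 is true → IN Λ
[8] lift (-2,-2): star map gives -1.6148; window check -1.7 ≤ -1.6148 < -0.1 is true → IN Λ
[9] lift (-9,-12): star map gives -6.6890; window check -1.7 ≤ -6.6890 < -0.1 is false → out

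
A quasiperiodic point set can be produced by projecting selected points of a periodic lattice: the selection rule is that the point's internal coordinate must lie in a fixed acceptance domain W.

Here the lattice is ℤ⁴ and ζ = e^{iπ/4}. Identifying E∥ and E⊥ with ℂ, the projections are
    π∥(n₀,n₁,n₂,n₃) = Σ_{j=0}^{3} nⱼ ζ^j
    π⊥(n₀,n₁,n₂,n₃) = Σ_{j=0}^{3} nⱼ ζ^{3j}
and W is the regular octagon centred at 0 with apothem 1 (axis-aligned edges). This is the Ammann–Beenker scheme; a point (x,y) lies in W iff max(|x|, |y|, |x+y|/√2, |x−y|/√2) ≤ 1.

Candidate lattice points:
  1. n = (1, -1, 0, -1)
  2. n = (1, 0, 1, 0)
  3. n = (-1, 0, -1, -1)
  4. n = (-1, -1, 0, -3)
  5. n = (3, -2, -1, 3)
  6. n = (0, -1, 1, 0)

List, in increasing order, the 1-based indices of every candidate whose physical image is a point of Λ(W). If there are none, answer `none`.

none

With ζ = e^{iπ/4} the internal vectors are ζ^0,ζ^3,ζ^6,ζ^9.
#1 (1, -1, 0, -1): internal (1.0000, -1.4142); octagon support 1.7071 vs apothem 1 → ∉ W
#2 (1, 0, 1, 0): internal (1.0000, -1.0000); octagon support 1.4142 vs apothem 1 → ∉ W
#3 (-1, 0, -1, -1): internal (-1.7071, 0.2929); octagon support 1.7071 vs apothem 1 → ∉ W
#4 (-1, -1, 0, -3): internal (-2.4142, -2.8284); octagon support 3.7071 vs apothem 1 → ∉ W
#5 (3, -2, -1, 3): internal (6.5355, 1.7071); octagon support 6.5355 vs apothem 1 → ∉ W
#6 (0, -1, 1, 0): internal (0.7071, -1.7071); octagon support 1.7071 vs apothem 1 → ∉ W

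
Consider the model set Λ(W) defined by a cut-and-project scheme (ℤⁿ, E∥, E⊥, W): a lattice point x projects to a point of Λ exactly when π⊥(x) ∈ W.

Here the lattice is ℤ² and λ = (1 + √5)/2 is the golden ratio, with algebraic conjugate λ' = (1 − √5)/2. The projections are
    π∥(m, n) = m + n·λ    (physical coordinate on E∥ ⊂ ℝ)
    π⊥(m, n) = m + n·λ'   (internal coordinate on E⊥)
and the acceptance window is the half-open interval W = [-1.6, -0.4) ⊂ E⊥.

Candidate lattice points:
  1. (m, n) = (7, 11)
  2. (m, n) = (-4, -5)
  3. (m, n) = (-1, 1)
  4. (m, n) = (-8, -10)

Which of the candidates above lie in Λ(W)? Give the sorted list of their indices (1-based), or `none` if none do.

Numerically λ ≈ 1.618034 and λ' = −1/λ ≈ -0.618034.
[1] lift (7,11): star map gives 0.201626; window check -1.6 ≤ 0.201626 < -0.4 is false → out
[2] lift (-4,-5): star map gives -0.909830; window check -1.6 ≤ -0.909830 < -0.4 is true → IN Λ
[3] lift (-1,1): star map gives -1.618034; window check -1.6 ≤ -1.618034 < -0.4 is false → out
[4] lift (-8,-10): star map gives -1.819660; window check -1.6 ≤ -1.819660 < -0.4 is false → out

2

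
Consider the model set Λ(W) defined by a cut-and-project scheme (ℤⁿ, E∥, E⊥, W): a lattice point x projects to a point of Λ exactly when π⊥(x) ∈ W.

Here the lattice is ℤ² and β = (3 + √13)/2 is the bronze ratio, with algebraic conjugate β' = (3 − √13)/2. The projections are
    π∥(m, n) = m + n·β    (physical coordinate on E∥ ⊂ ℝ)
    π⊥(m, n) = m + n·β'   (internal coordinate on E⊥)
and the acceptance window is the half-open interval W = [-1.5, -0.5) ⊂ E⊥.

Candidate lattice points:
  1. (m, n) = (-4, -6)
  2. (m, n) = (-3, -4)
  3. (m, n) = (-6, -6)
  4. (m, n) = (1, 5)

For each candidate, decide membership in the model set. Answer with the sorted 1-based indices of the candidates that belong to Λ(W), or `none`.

4

β' = (3−√13)/2 ≈ -0.302776.
candidate 1: (m,n)=(-4,-6) → π∥ = -4-6·β ≈ -23.816654, π⊥ = -4-6·β' ≈ -2.183346 ∉ [-1.5, -0.5) ⇒ out
candidate 2: (m,n)=(-3,-4) → π∥ = -3-4·β ≈ -16.211103, π⊥ = -3-4·β' ≈ -1.788897 ∉ [-1.5, -0.5) ⇒ out
candidate 3: (m,n)=(-6,-6) → π∥ = -6-6·β ≈ -25.816654, π⊥ = -6-6·β' ≈ -4.183346 ∉ [-1.5, -0.5) ⇒ out
candidate 4: (m,n)=(1,5) → π∥ = 1+5·β ≈ 17.513878, π⊥ = 1+5·β' ≈ -0.513878 ∈ [-1.5, -0.5) ⇒ IN Λ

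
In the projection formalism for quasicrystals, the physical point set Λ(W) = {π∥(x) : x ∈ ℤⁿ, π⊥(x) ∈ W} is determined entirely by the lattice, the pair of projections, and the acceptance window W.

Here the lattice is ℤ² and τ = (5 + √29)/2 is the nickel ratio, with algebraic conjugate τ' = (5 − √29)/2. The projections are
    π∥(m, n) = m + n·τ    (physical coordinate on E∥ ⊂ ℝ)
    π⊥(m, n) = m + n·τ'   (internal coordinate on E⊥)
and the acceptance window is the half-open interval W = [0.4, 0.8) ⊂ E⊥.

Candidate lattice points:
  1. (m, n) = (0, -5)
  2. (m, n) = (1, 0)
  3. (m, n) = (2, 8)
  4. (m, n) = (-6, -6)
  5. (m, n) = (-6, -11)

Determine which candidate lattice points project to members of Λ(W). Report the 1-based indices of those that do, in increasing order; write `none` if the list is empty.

τ' = (5−√29)/2 ≈ -0.192582.
[1] lift (0,-5): star map gives 0.962912; window check 0.4 ≤ 0.962912 < 0.8 is false → out
[2] lift (1,0): star map gives 1.000000; window check 0.4 ≤ 1.000000 < 0.8 is false → out
[3] lift (2,8): star map gives 0.459341; window check 0.4 ≤ 0.459341 < 0.8 is true → IN Λ
[4] lift (-6,-6): star map gives -4.844506; window check 0.4 ≤ -4.844506 < 0.8 is false → out
[5] lift (-6,-11): star map gives -3.881594; window check 0.4 ≤ -3.881594 < 0.8 is false → out

3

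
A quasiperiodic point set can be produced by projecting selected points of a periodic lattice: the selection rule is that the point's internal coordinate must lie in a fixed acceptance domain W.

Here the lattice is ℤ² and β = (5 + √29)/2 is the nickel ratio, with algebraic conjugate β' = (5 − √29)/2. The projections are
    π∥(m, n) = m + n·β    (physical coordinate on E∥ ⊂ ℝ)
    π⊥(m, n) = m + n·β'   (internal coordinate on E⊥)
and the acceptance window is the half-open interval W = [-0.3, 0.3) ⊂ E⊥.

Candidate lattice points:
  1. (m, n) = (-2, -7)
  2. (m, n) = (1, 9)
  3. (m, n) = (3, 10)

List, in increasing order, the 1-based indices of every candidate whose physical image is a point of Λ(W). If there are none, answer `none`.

β' = (5−√29)/2 ≈ -0.192582.
[1] lift (-2,-7): star map gives -0.651923; window check -0.3 ≤ -0.651923 < 0.3 is false → out
[2] lift (1,9): star map gives -0.733242; window check -0.3 ≤ -0.733242 < 0.3 is false → out
[3] lift (3,10): star map gives 1.074176; window check -0.3 ≤ 1.074176 < 0.3 is false → out

none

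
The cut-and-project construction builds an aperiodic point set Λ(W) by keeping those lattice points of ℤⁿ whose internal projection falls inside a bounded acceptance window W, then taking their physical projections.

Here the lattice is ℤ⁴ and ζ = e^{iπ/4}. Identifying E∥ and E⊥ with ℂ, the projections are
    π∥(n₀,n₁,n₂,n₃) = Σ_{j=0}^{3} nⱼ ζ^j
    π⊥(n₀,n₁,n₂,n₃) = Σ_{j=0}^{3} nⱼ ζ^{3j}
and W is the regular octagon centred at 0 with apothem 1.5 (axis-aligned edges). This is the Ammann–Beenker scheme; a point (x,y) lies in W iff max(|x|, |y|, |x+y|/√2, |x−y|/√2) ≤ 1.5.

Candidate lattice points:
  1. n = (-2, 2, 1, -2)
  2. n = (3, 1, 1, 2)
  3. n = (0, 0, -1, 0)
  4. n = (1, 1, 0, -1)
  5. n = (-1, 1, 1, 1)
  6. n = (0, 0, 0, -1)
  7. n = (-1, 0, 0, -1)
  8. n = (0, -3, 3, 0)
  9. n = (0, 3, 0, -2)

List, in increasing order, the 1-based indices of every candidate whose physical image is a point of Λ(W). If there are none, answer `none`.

3, 4, 5, 6

π⊥(n) = n₀ + n₁ζ³ + n₂ζ⁶ + n₃ζ⁹ where ζ = e^{iπ/4}.
candidate 1: n = (-2, 2, 1, -2) → π⊥ ≈ (-4.828427, -1.000000); max(|x|,|y|,|x±y|/√2) = 4.828427 > 1.5 ⇒ ∉ W
candidate 2: n = (3, 1, 1, 2) → π⊥ ≈ (+3.707107, +1.121320); max(|x|,|y|,|x±y|/√2) = 3.707107 > 1.5 ⇒ ∉ W
candidate 3: n = (0, 0, -1, 0) → π⊥ ≈ (+0.000000, +1.000000); max(|x|,|y|,|x±y|/√2) = 1.000000 ≤ 1.5 ⇒ ∈ W
candidate 4: n = (1, 1, 0, -1) → π⊥ ≈ (-0.414214, +0.000000); max(|x|,|y|,|x±y|/√2) = 0.414214 ≤ 1.5 ⇒ ∈ W
candidate 5: n = (-1, 1, 1, 1) → π⊥ ≈ (-1.000000, +0.414214); max(|x|,|y|,|x±y|/√2) = 1.000000 ≤ 1.5 ⇒ ∈ W
candidate 6: n = (0, 0, 0, -1) → π⊥ ≈ (-0.707107, -0.707107); max(|x|,|y|,|x±y|/√2) = 1.000000 ≤ 1.5 ⇒ ∈ W
candidate 7: n = (-1, 0, 0, -1) → π⊥ ≈ (-1.707107, -0.707107); max(|x|,|y|,|x±y|/√2) = 1.707107 > 1.5 ⇒ ∉ W
candidate 8: n = (0, -3, 3, 0) → π⊥ ≈ (+2.121320, -5.121320); max(|x|,|y|,|x±y|/√2) = 5.121320 > 1.5 ⇒ ∉ W
candidate 9: n = (0, 3, 0, -2) → π⊥ ≈ (-3.535534, +0.707107); max(|x|,|y|,|x±y|/√2) = 3.535534 > 1.5 ⇒ ∉ W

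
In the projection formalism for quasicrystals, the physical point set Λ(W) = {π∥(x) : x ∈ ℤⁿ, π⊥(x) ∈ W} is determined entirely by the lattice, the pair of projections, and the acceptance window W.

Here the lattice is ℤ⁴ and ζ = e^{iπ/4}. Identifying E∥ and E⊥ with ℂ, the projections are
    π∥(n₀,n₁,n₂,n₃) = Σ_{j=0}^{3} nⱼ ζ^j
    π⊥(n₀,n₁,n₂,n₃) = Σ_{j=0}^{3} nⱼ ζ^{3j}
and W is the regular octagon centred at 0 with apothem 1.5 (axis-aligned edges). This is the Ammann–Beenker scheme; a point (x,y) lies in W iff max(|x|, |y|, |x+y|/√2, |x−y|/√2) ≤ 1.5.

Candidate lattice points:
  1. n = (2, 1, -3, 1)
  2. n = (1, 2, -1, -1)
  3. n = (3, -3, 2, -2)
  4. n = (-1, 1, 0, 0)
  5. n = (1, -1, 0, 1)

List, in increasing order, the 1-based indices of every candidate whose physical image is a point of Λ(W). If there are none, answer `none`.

Internal map: ζ^{3j} for j=0..3 gives (1,0), (−√2/2,√2/2), (0,−1), (√2/2,√2/2).
#1 (2, 1, -3, 1): internal (2.000000, 4.414214); octagon support 4.535534 vs apothem 1.5 → ∉ W
#2 (1, 2, -1, -1): internal (-1.121320, 1.707107); octagon support 2.000000 vs apothem 1.5 → ∉ W
#3 (3, -3, 2, -2): internal (3.707107, -5.535534); octagon support 6.535534 vs apothem 1.5 → ∉ W
#4 (-1, 1, 0, 0): internal (-1.707107, 0.707107); octagon support 1.707107 vs apothem 1.5 → ∉ W
#5 (1, -1, 0, 1): internal (2.414214, 0.000000); octagon support 2.414214 vs apothem 1.5 → ∉ W

none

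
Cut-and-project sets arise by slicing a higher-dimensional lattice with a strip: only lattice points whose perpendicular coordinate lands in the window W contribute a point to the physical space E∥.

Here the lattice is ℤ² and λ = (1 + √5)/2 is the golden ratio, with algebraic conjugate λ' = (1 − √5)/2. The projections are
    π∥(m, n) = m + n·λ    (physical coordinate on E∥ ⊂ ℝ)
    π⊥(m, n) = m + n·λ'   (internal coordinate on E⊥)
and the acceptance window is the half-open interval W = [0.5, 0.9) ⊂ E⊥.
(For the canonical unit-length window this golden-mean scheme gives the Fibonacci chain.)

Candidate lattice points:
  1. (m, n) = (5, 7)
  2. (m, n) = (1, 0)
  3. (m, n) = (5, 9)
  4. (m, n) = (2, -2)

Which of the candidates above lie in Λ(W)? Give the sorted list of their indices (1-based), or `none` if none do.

λ' = (1−√5)/2 ≈ -0.61803.
#1 (5,7): internal coord 5 + (7)·λ' = +0.67376; +0.67376 ∈ [0.5, 0.9) → IN Λ
#2 (1,0): internal coord 1 + (0)·λ' = +1.00000; +1.00000 ∉ [0.5, 0.9) → out
#3 (5,9): internal coord 5 + (9)·λ' = -0.56231; -0.56231 ∉ [0.5, 0.9) → out
#4 (2,-2): internal coord 2 + (-2)·λ' = +3.23607; +3.23607 ∉ [0.5, 0.9) → out

1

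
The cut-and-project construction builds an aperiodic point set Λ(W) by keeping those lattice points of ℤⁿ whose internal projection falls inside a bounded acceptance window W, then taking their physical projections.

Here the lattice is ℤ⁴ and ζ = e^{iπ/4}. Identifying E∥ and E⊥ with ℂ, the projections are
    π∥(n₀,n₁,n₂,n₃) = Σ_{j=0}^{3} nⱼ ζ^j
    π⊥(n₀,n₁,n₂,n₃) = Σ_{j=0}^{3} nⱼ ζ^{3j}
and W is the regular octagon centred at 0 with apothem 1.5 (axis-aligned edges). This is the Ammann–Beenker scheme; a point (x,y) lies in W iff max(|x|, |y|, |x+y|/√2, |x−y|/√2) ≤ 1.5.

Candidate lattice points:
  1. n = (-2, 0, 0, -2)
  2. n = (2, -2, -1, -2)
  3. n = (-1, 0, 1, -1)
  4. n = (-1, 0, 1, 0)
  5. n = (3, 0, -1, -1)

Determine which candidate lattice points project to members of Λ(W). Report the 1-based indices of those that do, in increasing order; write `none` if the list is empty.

4

π⊥(n) = n₀ + n₁ζ³ + n₂ζ⁶ + n₃ζ⁹ where ζ = e^{iπ/4}.
candidate 1: n = (-2, 0, 0, -2) → π⊥ ≈ (-3.4142, -1.4142); max(|x|,|y|,|x±y|/√2) = 3.4142 > 1.5 ⇒ ∉ W
candidate 2: n = (2, -2, -1, -2) → π⊥ ≈ (+2.0000, -1.8284); max(|x|,|y|,|x±y|/√2) = 2.7071 > 1.5 ⇒ ∉ W
candidate 3: n = (-1, 0, 1, -1) → π⊥ ≈ (-1.7071, -1.7071); max(|x|,|y|,|x±y|/√2) = 2.4142 > 1.5 ⇒ ∉ W
candidate 4: n = (-1, 0, 1, 0) → π⊥ ≈ (-1.0000, -1.0000); max(|x|,|y|,|x±y|/√2) = 1.4142 ≤ 1.5 ⇒ ∈ W
candidate 5: n = (3, 0, -1, -1) → π⊥ ≈ (+2.2929, +0.2929); max(|x|,|y|,|x±y|/√2) = 2.2929 > 1.5 ⇒ ∉ W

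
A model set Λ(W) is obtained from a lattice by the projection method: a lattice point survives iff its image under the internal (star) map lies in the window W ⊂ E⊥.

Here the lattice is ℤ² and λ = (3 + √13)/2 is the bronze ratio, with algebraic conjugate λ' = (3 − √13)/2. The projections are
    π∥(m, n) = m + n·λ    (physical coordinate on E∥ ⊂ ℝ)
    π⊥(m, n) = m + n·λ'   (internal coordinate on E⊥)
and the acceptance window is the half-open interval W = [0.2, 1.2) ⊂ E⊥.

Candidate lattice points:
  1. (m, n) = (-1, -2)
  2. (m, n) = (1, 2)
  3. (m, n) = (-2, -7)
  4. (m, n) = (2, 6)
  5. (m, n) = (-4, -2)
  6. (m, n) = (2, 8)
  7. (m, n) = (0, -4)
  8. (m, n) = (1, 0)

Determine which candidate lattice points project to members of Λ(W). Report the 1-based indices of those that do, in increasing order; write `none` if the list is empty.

2, 8

Numerically λ ≈ 3.30278 and λ' = −1/λ ≈ -0.30278.
#1 (-1,-2): internal coord -1 + (-2)·λ' = -0.39445; -0.39445 ∉ [0.2, 1.2) → out
#2 (1,2): internal coord 1 + (2)·λ' = +0.39445; +0.39445 ∈ [0.2, 1.2) → IN Λ
#3 (-2,-7): internal coord -2 + (-7)·λ' = +0.11943; +0.11943 ∉ [0.2, 1.2) → out
#4 (2,6): internal coord 2 + (6)·λ' = +0.18335; +0.18335 ∉ [0.2, 1.2) → out
#5 (-4,-2): internal coord -4 + (-2)·λ' = -3.39445; -3.39445 ∉ [0.2, 1.2) → out
#6 (2,8): internal coord 2 + (8)·λ' = -0.42221; -0.42221 ∉ [0.2, 1.2) → out
#7 (0,-4): internal coord 0 + (-4)·λ' = +1.21110; +1.21110 ∉ [0.2, 1.2) → out
#8 (1,0): internal coord 1 + (0)·λ' = +1.00000; +1.00000 ∈ [0.2, 1.2) → IN Λ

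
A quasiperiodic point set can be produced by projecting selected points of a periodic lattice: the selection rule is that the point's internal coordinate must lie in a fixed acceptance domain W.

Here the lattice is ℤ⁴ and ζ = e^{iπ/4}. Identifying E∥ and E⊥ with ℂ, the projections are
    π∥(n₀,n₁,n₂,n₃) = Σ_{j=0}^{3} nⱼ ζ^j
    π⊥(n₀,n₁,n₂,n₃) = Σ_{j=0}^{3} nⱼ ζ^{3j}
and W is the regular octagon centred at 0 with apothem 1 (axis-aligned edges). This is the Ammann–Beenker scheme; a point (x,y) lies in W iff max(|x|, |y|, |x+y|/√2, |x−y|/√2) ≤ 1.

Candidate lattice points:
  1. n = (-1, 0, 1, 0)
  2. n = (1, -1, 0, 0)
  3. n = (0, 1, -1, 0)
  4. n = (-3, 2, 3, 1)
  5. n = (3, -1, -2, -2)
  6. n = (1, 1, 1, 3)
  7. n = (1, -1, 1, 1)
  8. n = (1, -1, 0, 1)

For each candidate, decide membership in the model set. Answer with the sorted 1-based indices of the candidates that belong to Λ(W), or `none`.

π⊥(n) = n₀ + n₁ζ³ + n₂ζ⁶ + n₃ζ⁹ where ζ = e^{iπ/4}.
candidate 1: n = (-1, 0, 1, 0) → π⊥ ≈ (-1.00000, -1.00000); max(|x|,|y|,|x±y|/√2) = 1.41421 > 1 ⇒ ∉ W
candidate 2: n = (1, -1, 0, 0) → π⊥ ≈ (+1.70711, -0.70711); max(|x|,|y|,|x±y|/√2) = 1.70711 > 1 ⇒ ∉ W
candidate 3: n = (0, 1, -1, 0) → π⊥ ≈ (-0.70711, +1.70711); max(|x|,|y|,|x±y|/√2) = 1.70711 > 1 ⇒ ∉ W
candidate 4: n = (-3, 2, 3, 1) → π⊥ ≈ (-3.70711, -0.87868); max(|x|,|y|,|x±y|/√2) = 3.70711 > 1 ⇒ ∉ W
candidate 5: n = (3, -1, -2, -2) → π⊥ ≈ (+2.29289, -0.12132); max(|x|,|y|,|x±y|/√2) = 2.29289 > 1 ⇒ ∉ W
candidate 6: n = (1, 1, 1, 3) → π⊥ ≈ (+2.41421, +1.82843); max(|x|,|y|,|x±y|/√2) = 3.00000 > 1 ⇒ ∉ W
candidate 7: n = (1, -1, 1, 1) → π⊥ ≈ (+2.41421, -1.00000); max(|x|,|y|,|x±y|/√2) = 2.41421 > 1 ⇒ ∉ W
candidate 8: n = (1, -1, 0, 1) → π⊥ ≈ (+2.41421, +0.00000); max(|x|,|y|,|x±y|/√2) = 2.41421 > 1 ⇒ ∉ W

none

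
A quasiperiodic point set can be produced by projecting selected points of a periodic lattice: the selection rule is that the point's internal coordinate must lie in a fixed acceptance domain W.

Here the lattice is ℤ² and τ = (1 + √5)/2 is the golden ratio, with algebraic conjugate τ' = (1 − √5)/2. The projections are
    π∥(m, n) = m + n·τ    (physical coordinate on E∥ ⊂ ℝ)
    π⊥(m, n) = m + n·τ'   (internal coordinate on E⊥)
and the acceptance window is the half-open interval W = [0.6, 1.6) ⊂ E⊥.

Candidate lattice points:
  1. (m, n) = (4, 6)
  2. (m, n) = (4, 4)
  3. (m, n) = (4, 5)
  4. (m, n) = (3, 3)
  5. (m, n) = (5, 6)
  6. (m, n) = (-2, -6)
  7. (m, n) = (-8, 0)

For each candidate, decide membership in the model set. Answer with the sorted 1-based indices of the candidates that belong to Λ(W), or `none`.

Numerically τ ≈ 1.618034 and τ' = −1/τ ≈ -0.618034.
#1 (4,6): internal coord 4 + (6)·τ' = +0.291796; +0.291796 ∉ [0.6, 1.6) → out
#2 (4,4): internal coord 4 + (4)·τ' = +1.527864; +1.527864 ∈ [0.6, 1.6) → IN Λ
#3 (4,5): internal coord 4 + (5)·τ' = +0.909830; +0.909830 ∈ [0.6, 1.6) → IN Λ
#4 (3,3): internal coord 3 + (3)·τ' = +1.145898; +1.145898 ∈ [0.6, 1.6) → IN Λ
#5 (5,6): internal coord 5 + (6)·τ' = +1.291796; +1.291796 ∈ [0.6, 1.6) → IN Λ
#6 (-2,-6): internal coord -2 + (-6)·τ' = +1.708204; +1.708204 ∉ [0.6, 1.6) → out
#7 (-8,0): internal coord -8 + (0)·τ' = -8.000000; -8.000000 ∉ [0.6, 1.6) → out

2, 3, 4, 5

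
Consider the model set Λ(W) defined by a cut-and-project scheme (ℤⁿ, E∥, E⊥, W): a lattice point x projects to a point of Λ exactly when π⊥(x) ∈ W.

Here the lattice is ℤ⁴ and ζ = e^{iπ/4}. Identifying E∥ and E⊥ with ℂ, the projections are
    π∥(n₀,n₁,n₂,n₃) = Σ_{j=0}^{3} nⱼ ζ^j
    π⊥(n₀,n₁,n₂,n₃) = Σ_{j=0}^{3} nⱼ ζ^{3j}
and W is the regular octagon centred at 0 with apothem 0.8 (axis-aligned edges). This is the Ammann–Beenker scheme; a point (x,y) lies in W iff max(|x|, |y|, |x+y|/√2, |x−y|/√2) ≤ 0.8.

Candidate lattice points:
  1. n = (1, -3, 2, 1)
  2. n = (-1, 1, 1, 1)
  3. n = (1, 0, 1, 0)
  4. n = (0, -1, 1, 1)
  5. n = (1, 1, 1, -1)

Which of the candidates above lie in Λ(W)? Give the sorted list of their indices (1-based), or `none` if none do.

Internal map: ζ^{3j} for j=0..3 gives (1,0), (−√2/2,√2/2), (0,−1), (√2/2,√2/2).
candidate 1: n = (1, -3, 2, 1) → π⊥ ≈ (+3.8284, -3.4142); max(|x|,|y|,|x±y|/√2) = 5.1213 > 0.8 ⇒ ∉ W
candidate 2: n = (-1, 1, 1, 1) → π⊥ ≈ (-1.0000, +0.4142); max(|x|,|y|,|x±y|/√2) = 1.0000 > 0.8 ⇒ ∉ W
candidate 3: n = (1, 0, 1, 0) → π⊥ ≈ (+1.0000, -1.0000); max(|x|,|y|,|x±y|/√2) = 1.4142 > 0.8 ⇒ ∉ W
candidate 4: n = (0, -1, 1, 1) → π⊥ ≈ (+1.4142, -1.0000); max(|x|,|y|,|x±y|/√2) = 1.7071 > 0.8 ⇒ ∉ W
candidate 5: n = (1, 1, 1, -1) → π⊥ ≈ (-0.4142, -1.0000); max(|x|,|y|,|x±y|/√2) = 1.0000 > 0.8 ⇒ ∉ W

none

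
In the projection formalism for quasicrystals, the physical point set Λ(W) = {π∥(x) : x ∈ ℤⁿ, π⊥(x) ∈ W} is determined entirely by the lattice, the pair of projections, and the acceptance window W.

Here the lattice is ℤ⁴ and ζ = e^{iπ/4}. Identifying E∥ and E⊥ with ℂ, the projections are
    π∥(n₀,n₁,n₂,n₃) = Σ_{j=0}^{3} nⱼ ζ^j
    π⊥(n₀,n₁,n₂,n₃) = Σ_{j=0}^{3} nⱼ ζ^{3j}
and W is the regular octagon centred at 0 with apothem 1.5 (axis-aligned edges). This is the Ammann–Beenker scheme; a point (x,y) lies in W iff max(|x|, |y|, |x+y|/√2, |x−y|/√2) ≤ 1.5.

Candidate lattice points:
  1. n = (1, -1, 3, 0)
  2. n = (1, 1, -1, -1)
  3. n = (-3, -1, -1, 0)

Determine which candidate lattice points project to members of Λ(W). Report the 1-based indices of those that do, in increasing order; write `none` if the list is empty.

π⊥(n) = n₀ + n₁ζ³ + n₂ζ⁶ + n₃ζ⁹ where ζ = e^{iπ/4}.
#1 (1, -1, 3, 0): internal (1.707107, -3.707107); octagon support 3.828427 vs apothem 1.5 → ∉ W
#2 (1, 1, -1, -1): internal (-0.414214, 1.000000); octagon support 1.000000 vs apothem 1.5 → ∈ W
#3 (-3, -1, -1, 0): internal (-2.292893, 0.292893); octagon support 2.292893 vs apothem 1.5 → ∉ W

2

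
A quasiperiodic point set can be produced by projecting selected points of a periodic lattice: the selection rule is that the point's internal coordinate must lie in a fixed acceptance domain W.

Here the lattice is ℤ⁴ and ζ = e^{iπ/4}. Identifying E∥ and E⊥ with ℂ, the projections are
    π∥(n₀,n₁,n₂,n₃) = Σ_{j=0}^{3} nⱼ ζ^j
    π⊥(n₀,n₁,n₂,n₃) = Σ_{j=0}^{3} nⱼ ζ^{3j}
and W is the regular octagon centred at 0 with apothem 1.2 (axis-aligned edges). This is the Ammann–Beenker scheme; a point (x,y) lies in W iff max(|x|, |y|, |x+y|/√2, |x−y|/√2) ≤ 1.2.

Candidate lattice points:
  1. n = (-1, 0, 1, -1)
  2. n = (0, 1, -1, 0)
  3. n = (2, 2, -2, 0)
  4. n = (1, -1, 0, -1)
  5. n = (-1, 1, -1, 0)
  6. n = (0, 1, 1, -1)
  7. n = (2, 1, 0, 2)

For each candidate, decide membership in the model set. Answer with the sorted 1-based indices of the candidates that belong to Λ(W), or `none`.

none

π⊥(n) = n₀ + n₁ζ³ + n₂ζ⁶ + n₃ζ⁹ where ζ = e^{iπ/4}.
candidate 1: n = (-1, 0, 1, -1) → π⊥ ≈ (-1.7071, -1.7071); max(|x|,|y|,|x±y|/√2) = 2.4142 > 1.2 ⇒ ∉ W
candidate 2: n = (0, 1, -1, 0) → π⊥ ≈ (-0.7071, +1.7071); max(|x|,|y|,|x±y|/√2) = 1.7071 > 1.2 ⇒ ∉ W
candidate 3: n = (2, 2, -2, 0) → π⊥ ≈ (+0.5858, +3.4142); max(|x|,|y|,|x±y|/√2) = 3.4142 > 1.2 ⇒ ∉ W
candidate 4: n = (1, -1, 0, -1) → π⊥ ≈ (+1.0000, -1.4142); max(|x|,|y|,|x±y|/√2) = 1.7071 > 1.2 ⇒ ∉ W
candidate 5: n = (-1, 1, -1, 0) → π⊥ ≈ (-1.7071, +1.7071); max(|x|,|y|,|x±y|/√2) = 2.4142 > 1.2 ⇒ ∉ W
candidate 6: n = (0, 1, 1, -1) → π⊥ ≈ (-1.4142, -1.0000); max(|x|,|y|,|x±y|/√2) = 1.7071 > 1.2 ⇒ ∉ W
candidate 7: n = (2, 1, 0, 2) → π⊥ ≈ (+2.7071, +2.1213); max(|x|,|y|,|x±y|/√2) = 3.4142 > 1.2 ⇒ ∉ W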